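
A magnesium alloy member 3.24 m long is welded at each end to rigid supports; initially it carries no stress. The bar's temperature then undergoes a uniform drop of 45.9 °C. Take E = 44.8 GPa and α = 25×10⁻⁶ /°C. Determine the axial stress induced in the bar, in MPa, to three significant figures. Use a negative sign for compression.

51.4 MPa

Free thermal expansion αLΔT = 25e-6 · 3240 · -45.9 = -3.718 mm.
The walls impose strain ε = −(-3.718)/3240 = 1.1475e-03; σ = Eε = 44800 · 1.1475e-03 = 51.41 MPa.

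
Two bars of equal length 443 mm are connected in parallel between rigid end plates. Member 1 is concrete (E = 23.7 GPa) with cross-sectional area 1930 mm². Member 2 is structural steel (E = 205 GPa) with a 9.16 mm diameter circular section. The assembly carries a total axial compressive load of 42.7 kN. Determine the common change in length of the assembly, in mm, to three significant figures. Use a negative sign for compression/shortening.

-0.319 mm

A_2 = 65.9 mm².
Equal strain + equilibrium ⇒ each member carries load in proportion to AE: A₁E₁ = 45740000 N, A₂E₂ = 13510000 N, ΣAE = 59250000 N.
δ = PL/ΣAE = -42700·443/59250000 = -0.3193 mm.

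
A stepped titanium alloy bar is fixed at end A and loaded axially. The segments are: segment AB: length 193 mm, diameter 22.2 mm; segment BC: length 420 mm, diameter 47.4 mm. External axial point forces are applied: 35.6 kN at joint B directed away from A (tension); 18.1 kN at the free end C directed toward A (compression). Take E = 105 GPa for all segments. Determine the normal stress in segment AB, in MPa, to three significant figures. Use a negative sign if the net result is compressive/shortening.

Internal axial forces (sectioning from the free end, tension +): N_BC = -18.1 kN, N_AB = 17.5 kN.
A_AB = 387.1 mm².
σ_AB = N_AB/A_AB = 17500/387.1 = 45.21 MPa.

45.2 MPa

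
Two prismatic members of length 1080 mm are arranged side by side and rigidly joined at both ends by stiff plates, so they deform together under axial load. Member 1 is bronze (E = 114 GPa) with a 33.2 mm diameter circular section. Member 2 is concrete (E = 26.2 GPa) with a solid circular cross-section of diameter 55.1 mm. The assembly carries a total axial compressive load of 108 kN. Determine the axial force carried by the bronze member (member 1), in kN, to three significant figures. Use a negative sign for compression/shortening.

A_1 = 865.7 mm².
A_2 = 2384 mm².
Equal strain + equilibrium ⇒ each member carries load in proportion to AE: A₁E₁ = 98690000 N, A₂E₂ = 62470000 N, ΣAE = 161200000 N.
F₁ = P·A₁E₁/ΣAE = -108000·98690000/161200000 = -66130 N.

-66.1 kN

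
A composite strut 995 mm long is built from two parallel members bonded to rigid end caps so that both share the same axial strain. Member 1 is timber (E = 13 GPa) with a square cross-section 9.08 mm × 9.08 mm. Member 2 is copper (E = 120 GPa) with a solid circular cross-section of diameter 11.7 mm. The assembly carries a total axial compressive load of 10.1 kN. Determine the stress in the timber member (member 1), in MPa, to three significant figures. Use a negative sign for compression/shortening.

A_1 = 82.45 mm².
A_2 = 107.5 mm².
Equal strain + equilibrium ⇒ each member carries load in proportion to AE: A₁E₁ = 1072000 N, A₂E₂ = 12900000 N, ΣAE = 13970000 N.
σ₁ = P·E₁/ΣAE = -10100·13000/13970000 = -9.396 MPa.

-9.40 MPa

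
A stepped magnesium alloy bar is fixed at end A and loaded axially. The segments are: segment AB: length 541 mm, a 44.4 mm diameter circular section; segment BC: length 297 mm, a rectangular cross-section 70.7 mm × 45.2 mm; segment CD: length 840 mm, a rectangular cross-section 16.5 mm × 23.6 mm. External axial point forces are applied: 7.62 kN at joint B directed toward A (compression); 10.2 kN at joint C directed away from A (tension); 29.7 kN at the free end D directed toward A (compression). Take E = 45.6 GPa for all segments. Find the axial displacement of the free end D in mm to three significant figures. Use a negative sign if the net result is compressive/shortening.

-1.65 mm

Internal axial forces (sectioning from the free end, tension +): N_CD = -29.7 kN, N_BC = -19.5 kN, N_AB = -27.12 kN.
A_AB = 1548 mm².
A_BC = 3196 mm².
A_CD = 389.4 mm².
δ_AB = -27120·541/(1548·45600) = -0.2078 mm
δ_BC = -19500·297/(3196·45600) = -0.03974 mm
δ_CD = -29700·840/(389.4·45600) = -1.405 mm
δ = Σδ_i = -1.653 mm.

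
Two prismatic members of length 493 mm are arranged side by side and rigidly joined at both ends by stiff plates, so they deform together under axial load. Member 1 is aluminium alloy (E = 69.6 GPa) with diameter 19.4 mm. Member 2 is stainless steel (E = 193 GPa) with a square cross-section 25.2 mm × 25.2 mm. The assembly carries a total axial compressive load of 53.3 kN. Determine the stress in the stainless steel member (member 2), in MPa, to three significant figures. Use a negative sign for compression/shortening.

A_1 = 295.6 mm².
A_2 = 635 mm².
Equal strain + equilibrium ⇒ each member carries load in proportion to AE: A₁E₁ = 20570000 N, A₂E₂ = 122600000 N, ΣAE = 143100000 N.
σ₂ = P·E₂/ΣAE = -53300·193000/143100000 = -71.87 MPa.

-71.9 MPa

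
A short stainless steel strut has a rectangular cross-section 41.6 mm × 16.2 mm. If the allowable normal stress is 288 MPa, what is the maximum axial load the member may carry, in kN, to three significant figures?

194 kN

A = 673.9 mm².
P_max = σ_allow · A = 288 · 673.9 = 194100 N = 194.1 kN.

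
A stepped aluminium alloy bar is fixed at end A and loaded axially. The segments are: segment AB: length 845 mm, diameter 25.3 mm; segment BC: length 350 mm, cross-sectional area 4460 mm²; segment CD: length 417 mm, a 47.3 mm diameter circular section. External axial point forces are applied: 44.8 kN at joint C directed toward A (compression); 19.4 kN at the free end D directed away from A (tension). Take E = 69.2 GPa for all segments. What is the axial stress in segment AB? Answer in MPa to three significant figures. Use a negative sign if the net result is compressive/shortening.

-50.5 MPa

Internal axial forces (sectioning from the free end, tension +): N_CD = 19.4 kN, N_BC = -25.4 kN, N_AB = -25.4 kN.
A_AB = 502.7 mm².
σ_AB = N_AB/A_AB = -25400/502.7 = -50.52 MPa.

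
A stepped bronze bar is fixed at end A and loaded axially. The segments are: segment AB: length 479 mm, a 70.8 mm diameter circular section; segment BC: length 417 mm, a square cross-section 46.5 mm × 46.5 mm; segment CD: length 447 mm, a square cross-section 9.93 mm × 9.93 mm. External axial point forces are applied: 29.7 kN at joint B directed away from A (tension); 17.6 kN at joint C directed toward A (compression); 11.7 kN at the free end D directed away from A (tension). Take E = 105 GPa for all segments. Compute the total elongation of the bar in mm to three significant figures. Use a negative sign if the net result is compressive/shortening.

0.522 mm

Internal axial forces (sectioning from the free end, tension +): N_CD = 11.7 kN, N_BC = -5.9 kN, N_AB = 23.8 kN.
A_AB = 3937 mm².
A_BC = 2162 mm².
A_CD = 98.6 mm².
δ_AB = 23800·479/(3937·105000) = 0.02758 mm
δ_BC = -5900·417/(2162·105000) = -0.01084 mm
δ_CD = 11700·447/(98.6·105000) = 0.5051 mm
δ = Σδ_i = 0.5219 mm.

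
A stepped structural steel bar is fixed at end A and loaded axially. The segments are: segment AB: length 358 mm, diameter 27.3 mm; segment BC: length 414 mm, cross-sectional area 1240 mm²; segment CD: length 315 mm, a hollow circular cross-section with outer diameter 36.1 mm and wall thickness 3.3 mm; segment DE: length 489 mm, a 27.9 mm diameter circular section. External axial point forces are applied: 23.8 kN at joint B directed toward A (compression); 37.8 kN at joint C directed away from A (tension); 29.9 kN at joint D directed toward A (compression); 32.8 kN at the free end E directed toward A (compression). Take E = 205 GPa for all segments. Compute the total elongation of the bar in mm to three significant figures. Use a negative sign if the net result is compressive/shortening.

-0.597 mm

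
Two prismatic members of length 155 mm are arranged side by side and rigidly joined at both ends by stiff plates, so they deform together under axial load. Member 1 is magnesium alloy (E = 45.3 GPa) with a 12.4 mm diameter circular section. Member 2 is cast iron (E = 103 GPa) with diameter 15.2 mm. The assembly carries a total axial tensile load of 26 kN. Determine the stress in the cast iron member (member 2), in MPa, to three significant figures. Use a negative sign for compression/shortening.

111 MPa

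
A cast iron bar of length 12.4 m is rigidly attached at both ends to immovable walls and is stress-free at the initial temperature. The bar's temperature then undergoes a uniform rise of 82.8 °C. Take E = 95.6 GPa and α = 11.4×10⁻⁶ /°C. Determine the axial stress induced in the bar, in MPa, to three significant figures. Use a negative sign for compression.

-90.2 MPa

Free thermal expansion αLΔT = 11.4e-6 · 12400 · 82.8 = 11.7 mm.
The walls impose strain ε = −(11.7)/12400 = -9.4392e-04; σ = Eε = 95600 · -9.4392e-04 = -90.24 MPa.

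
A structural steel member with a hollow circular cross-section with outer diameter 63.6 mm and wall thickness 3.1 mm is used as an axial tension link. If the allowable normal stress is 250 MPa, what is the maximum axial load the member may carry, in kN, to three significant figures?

147 kN

A = 589.2 mm².
P_max = σ_allow · A = 250 · 589.2 = 147300 N = 147.3 kN.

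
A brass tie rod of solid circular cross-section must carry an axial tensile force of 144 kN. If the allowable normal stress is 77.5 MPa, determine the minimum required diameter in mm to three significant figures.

Required area A ≥ P/σ_allow = 144000/77.5 = 1858 mm².
For a solid circular section, d ≥ √(4A/π) = 48.64 mm.

48.6 mm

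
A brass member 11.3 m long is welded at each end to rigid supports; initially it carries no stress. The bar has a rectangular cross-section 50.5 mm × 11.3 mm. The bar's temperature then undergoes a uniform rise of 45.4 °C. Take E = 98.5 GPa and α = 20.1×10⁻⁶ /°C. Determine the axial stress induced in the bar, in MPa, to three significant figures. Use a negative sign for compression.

-89.9 MPa

Free thermal expansion αLΔT = 20.1e-6 · 11300 · 45.4 = 10.31 mm.
The walls impose strain ε = −(10.31)/11300 = -9.1254e-04; σ = Eε = 98500 · -9.1254e-04 = -89.89 MPa.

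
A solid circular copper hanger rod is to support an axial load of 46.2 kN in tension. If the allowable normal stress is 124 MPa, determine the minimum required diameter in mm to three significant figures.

21.8 mm

Required area A ≥ P/σ_allow = 46200/124 = 372.6 mm².
For a solid circular section, d ≥ √(4A/π) = 21.78 mm.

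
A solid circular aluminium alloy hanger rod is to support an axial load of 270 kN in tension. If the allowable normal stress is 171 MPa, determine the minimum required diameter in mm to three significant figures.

Required area A ≥ P/σ_allow = 270000/171 = 1579 mm².
For a solid circular section, d ≥ √(4A/π) = 44.84 mm.

44.8 mm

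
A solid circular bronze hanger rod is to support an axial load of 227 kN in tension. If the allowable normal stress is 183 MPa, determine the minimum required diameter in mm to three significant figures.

Required area A ≥ P/σ_allow = 227000/183 = 1240 mm².
For a solid circular section, d ≥ √(4A/π) = 39.74 mm.

39.7 mm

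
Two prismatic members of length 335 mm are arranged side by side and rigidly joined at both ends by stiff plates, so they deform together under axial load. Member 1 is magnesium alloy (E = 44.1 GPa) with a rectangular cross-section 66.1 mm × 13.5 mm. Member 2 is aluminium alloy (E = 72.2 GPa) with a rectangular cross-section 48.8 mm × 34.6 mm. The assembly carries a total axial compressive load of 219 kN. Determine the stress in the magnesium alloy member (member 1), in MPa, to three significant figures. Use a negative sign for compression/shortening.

A_1 = 892.3 mm².
A_2 = 1688 mm².
Equal strain + equilibrium ⇒ each member carries load in proportion to AE: A₁E₁ = 39350000 N, A₂E₂ = 121900000 N, ΣAE = 161300000 N.
σ₁ = P·E₁/ΣAE = -219000·44100/161300000 = -59.89 MPa.

-59.9 MPa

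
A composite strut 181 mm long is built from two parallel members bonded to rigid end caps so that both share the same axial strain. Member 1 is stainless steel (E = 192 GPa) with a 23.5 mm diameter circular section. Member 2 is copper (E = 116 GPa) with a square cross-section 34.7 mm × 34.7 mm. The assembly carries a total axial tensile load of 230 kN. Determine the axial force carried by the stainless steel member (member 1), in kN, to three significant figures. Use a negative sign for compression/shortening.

85.9 kN

A_1 = 433.7 mm².
A_2 = 1204 mm².
Equal strain + equilibrium ⇒ each member carries load in proportion to AE: A₁E₁ = 83280000 N, A₂E₂ = 139700000 N, ΣAE = 223000000 N.
F₁ = P·A₁E₁/ΣAE = 230000·83280000/223000000 = 85910 N.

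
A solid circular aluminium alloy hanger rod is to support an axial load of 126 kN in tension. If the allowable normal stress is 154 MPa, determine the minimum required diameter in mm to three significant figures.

Required area A ≥ P/σ_allow = 126000/154 = 818.2 mm².
For a solid circular section, d ≥ √(4A/π) = 32.28 mm.

32.3 mm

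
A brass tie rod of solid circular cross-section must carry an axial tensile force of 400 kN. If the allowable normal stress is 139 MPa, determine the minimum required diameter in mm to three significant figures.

60.5 mm

Required area A ≥ P/σ_allow = 400000/139 = 2878 mm².
For a solid circular section, d ≥ √(4A/π) = 60.53 mm.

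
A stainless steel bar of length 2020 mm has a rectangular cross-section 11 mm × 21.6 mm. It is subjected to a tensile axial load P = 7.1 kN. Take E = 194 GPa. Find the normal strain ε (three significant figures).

A = 237.6 mm².
σ = N/A = 29.88 MPa; ε = σ/E = 29.88/194000 = 1.540e-04.

1.54e-04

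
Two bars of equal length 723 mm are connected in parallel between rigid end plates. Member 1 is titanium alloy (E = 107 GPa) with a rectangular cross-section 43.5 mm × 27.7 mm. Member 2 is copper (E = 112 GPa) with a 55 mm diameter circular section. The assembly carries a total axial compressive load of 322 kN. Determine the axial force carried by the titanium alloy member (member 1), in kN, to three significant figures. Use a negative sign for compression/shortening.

A_1 = 1205 mm².
A_2 = 2376 mm².
Equal strain + equilibrium ⇒ each member carries load in proportion to AE: A₁E₁ = 128900000 N, A₂E₂ = 266100000 N, ΣAE = 395000000 N.
F₁ = P·A₁E₁/ΣAE = -322000·128900000/395000000 = -105100 N.

-105 kN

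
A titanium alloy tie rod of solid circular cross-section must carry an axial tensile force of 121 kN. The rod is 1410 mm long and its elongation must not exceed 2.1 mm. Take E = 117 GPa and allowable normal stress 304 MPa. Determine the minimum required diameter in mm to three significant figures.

29.7 mm

Required area A ≥ P/σ_allow = 121000/304 = 398 mm².
For a solid circular section, d ≥ √(4A/π) = 22.51 mm.
Elongation limit: A ≥ PL/(Eδ_allow) = 121000·1410/(117000·2.1) = 694.4 mm² ⇒ d ≥ 29.73 mm.
The elongation limit governs.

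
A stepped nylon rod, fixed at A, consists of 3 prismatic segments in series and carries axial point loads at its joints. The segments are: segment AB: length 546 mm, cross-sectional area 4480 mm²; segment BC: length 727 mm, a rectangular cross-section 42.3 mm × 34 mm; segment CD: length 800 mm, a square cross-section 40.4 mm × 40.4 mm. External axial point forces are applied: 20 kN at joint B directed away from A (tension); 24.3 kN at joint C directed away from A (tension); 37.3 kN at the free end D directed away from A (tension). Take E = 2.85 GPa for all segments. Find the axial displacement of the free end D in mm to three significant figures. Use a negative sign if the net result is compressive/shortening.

20.8 mm

Internal axial forces (sectioning from the free end, tension +): N_CD = 37.3 kN, N_BC = 61.6 kN, N_AB = 81.6 kN.
A_BC = 1438 mm².
A_CD = 1632 mm².
δ_AB = 81600·546/(4480·2850) = 3.489 mm
δ_BC = 61600·727/(1438·2850) = 10.93 mm
δ_CD = 37300·800/(1632·2850) = 6.415 mm
δ = Σδ_i = 20.83 mm.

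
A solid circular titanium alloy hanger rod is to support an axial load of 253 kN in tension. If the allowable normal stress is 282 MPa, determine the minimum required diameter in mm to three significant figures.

33.8 mm

Required area A ≥ P/σ_allow = 253000/282 = 897.2 mm².
For a solid circular section, d ≥ √(4A/π) = 33.8 mm.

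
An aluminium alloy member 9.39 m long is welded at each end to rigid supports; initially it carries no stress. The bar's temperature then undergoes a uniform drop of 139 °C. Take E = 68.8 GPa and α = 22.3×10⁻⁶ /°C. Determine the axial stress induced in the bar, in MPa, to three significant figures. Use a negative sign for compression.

213 MPa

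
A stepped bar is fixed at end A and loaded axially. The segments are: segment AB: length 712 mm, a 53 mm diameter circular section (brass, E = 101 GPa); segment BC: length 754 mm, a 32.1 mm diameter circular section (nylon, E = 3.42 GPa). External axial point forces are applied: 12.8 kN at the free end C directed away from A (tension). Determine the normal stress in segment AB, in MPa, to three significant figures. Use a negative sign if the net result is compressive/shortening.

5.80 MPa

Internal axial forces (sectioning from the free end, tension +): N_BC = 12.8 kN, N_AB = 12.8 kN.
A_AB = 2206 mm².
σ_AB = N_AB/A_AB = 12800/2206 = 5.802 MPa.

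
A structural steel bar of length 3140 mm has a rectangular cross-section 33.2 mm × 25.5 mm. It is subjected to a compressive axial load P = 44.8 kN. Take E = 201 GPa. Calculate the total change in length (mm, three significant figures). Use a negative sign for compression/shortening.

-0.827 mm

A = 846.6 mm².
δ_mech = NL/(AE) = -44800·3140/(846.6·201000) = -0.8267 mm.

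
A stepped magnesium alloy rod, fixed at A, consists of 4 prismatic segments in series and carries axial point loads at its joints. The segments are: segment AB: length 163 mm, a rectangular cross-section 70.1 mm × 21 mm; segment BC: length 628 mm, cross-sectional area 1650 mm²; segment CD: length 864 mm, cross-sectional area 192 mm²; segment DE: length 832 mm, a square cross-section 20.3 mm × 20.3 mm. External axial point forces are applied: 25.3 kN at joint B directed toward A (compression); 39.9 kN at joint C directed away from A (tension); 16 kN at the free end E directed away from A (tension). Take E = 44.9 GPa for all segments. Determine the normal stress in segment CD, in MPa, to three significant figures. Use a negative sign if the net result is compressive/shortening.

Internal axial forces (sectioning from the free end, tension +): N_DE = 16 kN, N_CD = 16 kN, N_BC = 55.9 kN, N_AB = 30.6 kN.
σ_CD = N_CD/A_CD = 16000/192 = 83.33 MPa.

83.3 MPa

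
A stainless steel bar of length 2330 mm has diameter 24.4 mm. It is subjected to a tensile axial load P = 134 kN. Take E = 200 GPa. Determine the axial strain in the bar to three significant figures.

0.00143

A = 467.6 mm².
σ = N/A = 286.6 MPa; ε = σ/E = 286.6/200000 = 1.433e-03.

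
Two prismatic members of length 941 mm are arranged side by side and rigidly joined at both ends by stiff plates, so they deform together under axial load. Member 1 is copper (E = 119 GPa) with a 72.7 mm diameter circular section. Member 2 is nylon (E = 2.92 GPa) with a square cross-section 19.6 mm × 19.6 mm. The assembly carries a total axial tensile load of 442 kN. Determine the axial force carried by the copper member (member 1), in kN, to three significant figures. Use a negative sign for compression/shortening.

441 kN

A_1 = 4151 mm².
A_2 = 384.2 mm².
Equal strain + equilibrium ⇒ each member carries load in proportion to AE: A₁E₁ = 494000000 N, A₂E₂ = 1122000 N, ΣAE = 495100000 N.
F₁ = P·A₁E₁/ΣAE = 442000·494000000/495100000 = 441000 N.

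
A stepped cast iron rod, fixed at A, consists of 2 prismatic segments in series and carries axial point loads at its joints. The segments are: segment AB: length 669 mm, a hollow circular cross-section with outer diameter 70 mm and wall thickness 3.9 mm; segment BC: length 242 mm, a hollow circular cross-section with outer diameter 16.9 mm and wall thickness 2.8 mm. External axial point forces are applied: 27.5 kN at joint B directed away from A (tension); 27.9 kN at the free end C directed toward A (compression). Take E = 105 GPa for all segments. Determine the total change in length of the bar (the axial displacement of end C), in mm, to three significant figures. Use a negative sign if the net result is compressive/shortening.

Internal axial forces (sectioning from the free end, tension +): N_BC = -27.9 kN, N_AB = -0.4 kN.
A_AB = 809.9 mm².
A_BC = 124 mm².
δ_AB = -400·669/(809.9·105000) = -0.003147 mm
δ_BC = -27900·242/(124·105000) = -0.5184 mm
δ = Σδ_i = -0.5216 mm.

-0.522 mm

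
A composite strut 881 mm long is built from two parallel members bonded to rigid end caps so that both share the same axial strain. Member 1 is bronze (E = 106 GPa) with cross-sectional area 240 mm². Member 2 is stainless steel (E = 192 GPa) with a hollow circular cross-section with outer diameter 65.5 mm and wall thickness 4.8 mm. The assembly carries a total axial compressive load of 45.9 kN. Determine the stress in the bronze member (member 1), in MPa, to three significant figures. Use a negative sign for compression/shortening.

A_2 = 915.3 mm².
Equal strain + equilibrium ⇒ each member carries load in proportion to AE: A₁E₁ = 25440000 N, A₂E₂ = 175700000 N, ΣAE = 201200000 N.
σ₁ = P·E₁/ΣAE = -45900·106000/201200000 = -24.18 MPa.

-24.2 MPa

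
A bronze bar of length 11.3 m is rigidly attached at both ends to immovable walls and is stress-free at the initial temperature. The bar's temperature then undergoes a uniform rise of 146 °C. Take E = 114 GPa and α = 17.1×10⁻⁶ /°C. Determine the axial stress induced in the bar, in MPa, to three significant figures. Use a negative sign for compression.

Free thermal expansion αLΔT = 17.1e-6 · 11300 · 146 = 28.21 mm.
The walls impose strain ε = −(28.21)/11300 = -2.4966e-03; σ = Eε = 114000 · -2.4966e-03 = -284.6 MPa.

-285 MPa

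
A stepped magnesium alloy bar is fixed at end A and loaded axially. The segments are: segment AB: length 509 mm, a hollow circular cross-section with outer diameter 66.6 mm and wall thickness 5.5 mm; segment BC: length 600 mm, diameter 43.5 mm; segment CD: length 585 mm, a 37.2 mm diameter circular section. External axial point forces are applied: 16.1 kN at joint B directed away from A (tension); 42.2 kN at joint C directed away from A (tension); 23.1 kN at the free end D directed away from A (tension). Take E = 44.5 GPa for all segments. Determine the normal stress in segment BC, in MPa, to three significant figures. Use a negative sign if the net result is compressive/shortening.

43.9 MPa

Internal axial forces (sectioning from the free end, tension +): N_CD = 23.1 kN, N_BC = 65.3 kN, N_AB = 81.4 kN.
A_BC = 1486 mm².
σ_BC = N_BC/A_BC = 65300/1486 = 43.94 MPa.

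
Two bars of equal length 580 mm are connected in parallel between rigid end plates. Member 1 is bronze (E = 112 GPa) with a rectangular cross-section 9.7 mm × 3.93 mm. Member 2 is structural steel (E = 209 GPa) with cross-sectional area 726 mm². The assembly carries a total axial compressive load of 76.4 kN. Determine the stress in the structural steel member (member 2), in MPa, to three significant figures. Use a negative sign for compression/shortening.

-102 MPa

A_1 = 38.12 mm².
Equal strain + equilibrium ⇒ each member carries load in proportion to AE: A₁E₁ = 4270000 N, A₂E₂ = 151700000 N, ΣAE = 156000000 N.
σ₂ = P·E₂/ΣAE = -76400·209000/156000000 = -102.4 MPa.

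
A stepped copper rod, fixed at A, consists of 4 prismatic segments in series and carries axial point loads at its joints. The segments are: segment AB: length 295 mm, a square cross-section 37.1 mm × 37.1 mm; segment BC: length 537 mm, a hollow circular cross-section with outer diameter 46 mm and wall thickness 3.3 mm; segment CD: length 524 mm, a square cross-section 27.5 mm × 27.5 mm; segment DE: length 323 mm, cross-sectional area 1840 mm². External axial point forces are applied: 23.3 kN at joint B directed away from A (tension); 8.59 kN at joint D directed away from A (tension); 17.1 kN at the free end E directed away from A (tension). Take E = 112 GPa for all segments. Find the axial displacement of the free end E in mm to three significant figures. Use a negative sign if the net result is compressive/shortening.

0.558 mm

Internal axial forces (sectioning from the free end, tension +): N_DE = 17.1 kN, N_CD = 25.69 kN, N_BC = 25.69 kN, N_AB = 48.99 kN.
A_AB = 1376 mm².
A_BC = 442.7 mm².
A_CD = 756.2 mm².
δ_AB = 48990·295/(1376·112000) = 0.09375 mm
δ_BC = 25690·537/(442.7·112000) = 0.2782 mm
δ_CD = 25690·524/(756.2·112000) = 0.1589 mm
δ_DE = 17100·323/(1840·112000) = 0.0268 mm
δ = Σδ_i = 0.5577 mm.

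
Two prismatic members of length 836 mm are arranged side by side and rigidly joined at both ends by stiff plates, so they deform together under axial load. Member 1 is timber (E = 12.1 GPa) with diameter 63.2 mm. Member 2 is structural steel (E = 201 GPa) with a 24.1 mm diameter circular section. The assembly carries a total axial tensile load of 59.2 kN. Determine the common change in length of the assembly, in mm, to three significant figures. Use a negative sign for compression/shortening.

A_1 = 3137 mm².
A_2 = 456.2 mm².
Equal strain + equilibrium ⇒ each member carries load in proportion to AE: A₁E₁ = 37960000 N, A₂E₂ = 91690000 N, ΣAE = 129600000 N.
δ = PL/ΣAE = 59200·836/129600000 = 0.3817 mm.

0.382 mm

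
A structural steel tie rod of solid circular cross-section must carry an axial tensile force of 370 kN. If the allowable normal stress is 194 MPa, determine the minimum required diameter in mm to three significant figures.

Required area A ≥ P/σ_allow = 370000/194 = 1907 mm².
For a solid circular section, d ≥ √(4A/π) = 49.28 mm.

49.3 mm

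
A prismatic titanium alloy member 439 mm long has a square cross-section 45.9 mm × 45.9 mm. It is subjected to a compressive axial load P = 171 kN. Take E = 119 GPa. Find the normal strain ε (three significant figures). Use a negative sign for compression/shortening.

-6.82e-04

A = 2107 mm².
σ = N/A = -81.17 MPa; ε = σ/E = -81.17/119000 = -6.821e-04.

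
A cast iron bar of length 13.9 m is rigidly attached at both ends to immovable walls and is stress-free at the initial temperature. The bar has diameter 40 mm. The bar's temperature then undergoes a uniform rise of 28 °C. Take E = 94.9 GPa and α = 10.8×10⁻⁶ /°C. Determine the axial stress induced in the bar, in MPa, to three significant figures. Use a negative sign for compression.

Free thermal expansion αLΔT = 10.8e-6 · 13900 · 28 = 4.203 mm.
The walls impose strain ε = −(4.203)/13900 = -3.0240e-04; σ = Eε = 94900 · -3.0240e-04 = -28.7 MPa.

-28.7 MPa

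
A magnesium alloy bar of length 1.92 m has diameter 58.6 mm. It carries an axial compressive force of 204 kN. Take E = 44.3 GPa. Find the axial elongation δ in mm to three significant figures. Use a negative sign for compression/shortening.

-3.28 mm

A = 2697 mm².
δ_mech = NL/(AE) = -204000·1920/(2697·44300) = -3.278 mm.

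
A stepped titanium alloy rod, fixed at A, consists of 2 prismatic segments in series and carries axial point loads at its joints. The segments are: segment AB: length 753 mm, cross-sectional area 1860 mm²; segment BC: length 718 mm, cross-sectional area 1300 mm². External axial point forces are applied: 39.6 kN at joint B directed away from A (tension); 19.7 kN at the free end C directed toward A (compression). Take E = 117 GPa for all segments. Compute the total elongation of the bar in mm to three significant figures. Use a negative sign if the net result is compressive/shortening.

Internal axial forces (sectioning from the free end, tension +): N_BC = -19.7 kN, N_AB = 19.9 kN.
δ_AB = 19900·753/(1860·117000) = 0.06886 mm
δ_BC = -19700·718/(1300·117000) = -0.093 mm
δ = Σδ_i = -0.02414 mm.

-0.0241 mm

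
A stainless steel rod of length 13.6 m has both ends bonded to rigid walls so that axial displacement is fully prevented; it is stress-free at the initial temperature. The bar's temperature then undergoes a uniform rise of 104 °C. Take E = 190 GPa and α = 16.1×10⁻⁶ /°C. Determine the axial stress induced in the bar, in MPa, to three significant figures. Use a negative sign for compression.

Free thermal expansion αLΔT = 16.1e-6 · 13600 · 104 = 22.77 mm.
The walls impose strain ε = −(22.77)/13600 = -1.6744e-03; σ = Eε = 190000 · -1.6744e-03 = -318.1 MPa.

-318 MPa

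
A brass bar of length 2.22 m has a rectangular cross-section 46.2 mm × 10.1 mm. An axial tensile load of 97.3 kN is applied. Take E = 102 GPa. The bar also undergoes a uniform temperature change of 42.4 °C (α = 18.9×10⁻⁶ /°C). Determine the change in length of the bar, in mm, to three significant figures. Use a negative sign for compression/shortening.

A = 466.6 mm².
δ_mech = NL/(AE) = 97300·2220/(466.6·102000) = 4.538 mm.
δ_thermal = αLΔT = 18.9e-6·2220·42.4 = 1.779 mm.
δ = δ_mech + δ_thermal = 6.317 mm.

6.32 mm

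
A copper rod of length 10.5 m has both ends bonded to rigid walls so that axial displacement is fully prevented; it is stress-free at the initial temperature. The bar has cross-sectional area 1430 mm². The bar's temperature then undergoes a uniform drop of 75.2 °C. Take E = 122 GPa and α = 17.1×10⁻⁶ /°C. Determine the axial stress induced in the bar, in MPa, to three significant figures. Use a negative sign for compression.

Free thermal expansion αLΔT = 17.1e-6 · 10500 · -75.2 = -13.5 mm.
The walls impose strain ε = −(-13.5)/10500 = 1.2859e-03; σ = Eε = 122000 · 1.2859e-03 = 156.9 MPa.

157 MPa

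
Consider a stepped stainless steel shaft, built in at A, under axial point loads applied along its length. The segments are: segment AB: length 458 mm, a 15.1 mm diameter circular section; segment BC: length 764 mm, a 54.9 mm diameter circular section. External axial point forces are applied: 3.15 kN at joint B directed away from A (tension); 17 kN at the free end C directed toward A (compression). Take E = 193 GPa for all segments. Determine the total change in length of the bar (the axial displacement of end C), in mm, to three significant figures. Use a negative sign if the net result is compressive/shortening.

-0.212 mm

Internal axial forces (sectioning from the free end, tension +): N_BC = -17 kN, N_AB = -13.85 kN.
A_AB = 179.1 mm².
A_BC = 2367 mm².
δ_AB = -13850·458/(179.1·193000) = -0.1835 mm
δ_BC = -17000·764/(2367·193000) = -0.02843 mm
δ = Σδ_i = -0.212 mm.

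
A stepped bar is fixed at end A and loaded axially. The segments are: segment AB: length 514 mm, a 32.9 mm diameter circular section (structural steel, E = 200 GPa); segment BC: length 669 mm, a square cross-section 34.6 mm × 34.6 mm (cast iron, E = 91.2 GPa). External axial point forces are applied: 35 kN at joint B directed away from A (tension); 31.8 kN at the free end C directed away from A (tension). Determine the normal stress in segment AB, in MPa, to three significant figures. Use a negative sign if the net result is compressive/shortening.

78.6 MPa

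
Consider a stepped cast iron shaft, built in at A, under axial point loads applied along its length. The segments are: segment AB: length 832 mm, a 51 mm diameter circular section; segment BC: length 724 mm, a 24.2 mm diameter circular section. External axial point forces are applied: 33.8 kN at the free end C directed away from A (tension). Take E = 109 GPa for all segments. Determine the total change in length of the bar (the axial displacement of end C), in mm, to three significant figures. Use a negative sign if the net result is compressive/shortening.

Internal axial forces (sectioning from the free end, tension +): N_BC = 33.8 kN, N_AB = 33.8 kN.
A_AB = 2043 mm².
A_BC = 460 mm².
δ_AB = 33800·832/(2043·109000) = 0.1263 mm
δ_BC = 33800·724/(460·109000) = 0.4881 mm
δ = Σδ_i = 0.6144 mm.

0.614 mm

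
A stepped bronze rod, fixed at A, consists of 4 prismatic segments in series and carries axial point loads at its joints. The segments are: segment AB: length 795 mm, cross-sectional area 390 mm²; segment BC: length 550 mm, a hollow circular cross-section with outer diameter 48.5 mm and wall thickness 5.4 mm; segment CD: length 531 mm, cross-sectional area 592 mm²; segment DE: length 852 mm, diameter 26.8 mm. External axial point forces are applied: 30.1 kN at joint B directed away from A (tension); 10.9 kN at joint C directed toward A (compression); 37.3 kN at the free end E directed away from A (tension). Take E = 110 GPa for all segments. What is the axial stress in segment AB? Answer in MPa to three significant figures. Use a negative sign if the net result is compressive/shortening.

145 MPa

Internal axial forces (sectioning from the free end, tension +): N_DE = 37.3 kN, N_CD = 37.3 kN, N_BC = 26.4 kN, N_AB = 56.5 kN.
σ_AB = N_AB/A_AB = 56500/390 = 144.9 MPa.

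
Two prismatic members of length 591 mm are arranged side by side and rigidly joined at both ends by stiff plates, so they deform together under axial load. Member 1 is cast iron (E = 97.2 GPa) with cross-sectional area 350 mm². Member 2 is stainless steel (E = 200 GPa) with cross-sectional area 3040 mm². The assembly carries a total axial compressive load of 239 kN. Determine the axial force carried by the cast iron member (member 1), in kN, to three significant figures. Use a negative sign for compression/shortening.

Equal strain + equilibrium ⇒ each member carries load in proportion to AE: A₁E₁ = 34020000 N, A₂E₂ = 608000000 N, ΣAE = 642000000 N.
F₁ = P·A₁E₁/ΣAE = -239000·34020000/642000000 = -12660 N.

-12.7 kN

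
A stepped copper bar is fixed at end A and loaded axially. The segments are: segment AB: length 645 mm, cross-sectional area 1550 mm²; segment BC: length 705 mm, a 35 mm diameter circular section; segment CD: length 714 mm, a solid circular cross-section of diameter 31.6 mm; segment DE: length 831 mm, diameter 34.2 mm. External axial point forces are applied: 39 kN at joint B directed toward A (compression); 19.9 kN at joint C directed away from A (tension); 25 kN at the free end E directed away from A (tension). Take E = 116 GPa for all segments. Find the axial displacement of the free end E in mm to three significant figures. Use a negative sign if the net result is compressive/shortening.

Internal axial forces (sectioning from the free end, tension +): N_DE = 25 kN, N_CD = 25 kN, N_BC = 44.9 kN, N_AB = 5.9 kN.
A_BC = 962.1 mm².
A_CD = 784.3 mm².
A_DE = 918.6 mm².
δ_AB = 5900·645/(1550·116000) = 0.02117 mm
δ_BC = 44900·705/(962.1·116000) = 0.2836 mm
δ_CD = 25000·714/(784.3·116000) = 0.1962 mm
δ_DE = 25000·831/(918.6·116000) = 0.195 mm
δ = Σδ_i = 0.696 mm.

0.696 mm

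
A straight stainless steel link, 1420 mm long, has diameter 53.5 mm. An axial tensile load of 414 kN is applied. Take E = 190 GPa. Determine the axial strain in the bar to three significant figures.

A = 2248 mm².
σ = N/A = 184.2 MPa; ε = σ/E = 184.2/190000 = 9.693e-04.

9.69e-04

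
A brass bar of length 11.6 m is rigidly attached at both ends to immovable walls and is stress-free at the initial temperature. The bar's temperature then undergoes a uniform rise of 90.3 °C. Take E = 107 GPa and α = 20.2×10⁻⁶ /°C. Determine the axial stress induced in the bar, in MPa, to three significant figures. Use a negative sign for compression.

Free thermal expansion αLΔT = 20.2e-6 · 11600 · 90.3 = 21.16 mm.
The walls impose strain ε = −(21.16)/11600 = -1.8241e-03; σ = Eε = 107000 · -1.8241e-03 = -195.2 MPa.

-195 MPa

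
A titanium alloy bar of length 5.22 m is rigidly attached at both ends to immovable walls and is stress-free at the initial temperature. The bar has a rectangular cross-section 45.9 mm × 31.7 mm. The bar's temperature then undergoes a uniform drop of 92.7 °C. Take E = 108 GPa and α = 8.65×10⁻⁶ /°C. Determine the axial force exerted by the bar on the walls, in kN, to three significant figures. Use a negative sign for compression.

Free thermal expansion αLΔT = 8.65e-6 · 5220 · -92.7 = -4.186 mm.
The walls impose strain ε = −(-4.186)/5220 = 8.0186e-04; σ = Eε = 108000 · 8.0186e-04 = 86.6 MPa.
Wall reaction R = σ·A = 86.6·1455 = 126000 N = 126 kN.

126 kN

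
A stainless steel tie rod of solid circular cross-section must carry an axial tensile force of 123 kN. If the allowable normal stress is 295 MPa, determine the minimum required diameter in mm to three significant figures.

Required area A ≥ P/σ_allow = 123000/295 = 416.9 mm².
For a solid circular section, d ≥ √(4A/π) = 23.04 mm.

23.0 mm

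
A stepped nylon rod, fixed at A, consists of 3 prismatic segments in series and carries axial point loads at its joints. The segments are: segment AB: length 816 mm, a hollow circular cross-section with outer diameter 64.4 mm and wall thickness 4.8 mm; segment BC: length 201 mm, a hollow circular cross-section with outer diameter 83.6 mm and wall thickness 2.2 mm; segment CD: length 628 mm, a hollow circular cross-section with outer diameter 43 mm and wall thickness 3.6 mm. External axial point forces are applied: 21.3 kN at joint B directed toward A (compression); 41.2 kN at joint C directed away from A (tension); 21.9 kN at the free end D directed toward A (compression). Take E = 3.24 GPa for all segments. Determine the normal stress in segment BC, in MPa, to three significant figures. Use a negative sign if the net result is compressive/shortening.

Internal axial forces (sectioning from the free end, tension +): N_CD = -21.9 kN, N_BC = 19.3 kN, N_AB = -2 kN.
A_BC = 562.6 mm².
σ_BC = N_BC/A_BC = 19300/562.6 = 34.31 MPa.

34.3 MPa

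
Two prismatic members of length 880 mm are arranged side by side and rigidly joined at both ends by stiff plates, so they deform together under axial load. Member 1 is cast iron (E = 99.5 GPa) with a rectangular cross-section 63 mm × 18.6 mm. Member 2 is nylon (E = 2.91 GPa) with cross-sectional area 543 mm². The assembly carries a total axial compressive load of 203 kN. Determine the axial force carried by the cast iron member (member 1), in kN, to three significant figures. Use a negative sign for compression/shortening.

A_1 = 1172 mm².
Equal strain + equilibrium ⇒ each member carries load in proportion to AE: A₁E₁ = 116600000 N, A₂E₂ = 1580000 N, ΣAE = 118200000 N.
F₁ = P·A₁E₁/ΣAE = -203000·116600000/118200000 = -200300 N.

-200 kN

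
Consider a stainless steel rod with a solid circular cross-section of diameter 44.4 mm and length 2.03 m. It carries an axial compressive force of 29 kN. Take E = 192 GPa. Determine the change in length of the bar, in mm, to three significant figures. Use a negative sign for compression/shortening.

-0.198 mm

A = 1548 mm².
δ_mech = NL/(AE) = -29000·2030/(1548·192000) = -0.198 mm.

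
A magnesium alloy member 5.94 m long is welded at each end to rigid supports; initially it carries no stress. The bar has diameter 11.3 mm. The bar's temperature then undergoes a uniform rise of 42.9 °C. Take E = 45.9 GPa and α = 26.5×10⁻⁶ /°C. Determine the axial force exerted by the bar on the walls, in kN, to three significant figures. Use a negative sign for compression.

Free thermal expansion αLΔT = 26.5e-6 · 5940 · 42.9 = 6.753 mm.
The walls impose strain ε = −(6.753)/5940 = -1.1369e-03; σ = Eε = 45900 · -1.1369e-03 = -52.18 MPa.
Wall reaction R = σ·A = -52.18·100.3 = -5233 N = -5.233 kN.

-5.23 kN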